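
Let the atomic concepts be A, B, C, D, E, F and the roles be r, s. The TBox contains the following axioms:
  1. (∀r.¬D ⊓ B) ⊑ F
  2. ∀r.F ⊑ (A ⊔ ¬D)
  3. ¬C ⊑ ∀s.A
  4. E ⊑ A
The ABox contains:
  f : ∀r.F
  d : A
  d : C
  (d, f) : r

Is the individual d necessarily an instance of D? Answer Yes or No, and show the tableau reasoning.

No

1. d : D?  L(d) = {A, C} ∪ {¬D}
   open: L(d) ⊇ {A, C, ¬D, ∃r.D, ∃r.¬F} (+ ∃-successors) — d ∉ D possible
2. Hence d : D: not entailed.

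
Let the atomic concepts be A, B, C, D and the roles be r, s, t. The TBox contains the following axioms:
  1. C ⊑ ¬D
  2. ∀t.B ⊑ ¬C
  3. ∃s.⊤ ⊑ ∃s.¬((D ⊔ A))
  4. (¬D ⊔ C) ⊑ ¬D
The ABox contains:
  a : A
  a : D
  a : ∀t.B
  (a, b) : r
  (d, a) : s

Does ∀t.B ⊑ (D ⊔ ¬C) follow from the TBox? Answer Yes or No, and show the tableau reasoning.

1. ∀t.B ⊑ (D ⊔ ¬C)  ⇔  (∀t.B ⊓ (¬D ⊓ C)) unsat w.r.t. T
   all branches close; clash {C, ¬C} at x₀
2. Hence ∀t.B ⊑ (D ⊔ ¬C): entailed.

Yes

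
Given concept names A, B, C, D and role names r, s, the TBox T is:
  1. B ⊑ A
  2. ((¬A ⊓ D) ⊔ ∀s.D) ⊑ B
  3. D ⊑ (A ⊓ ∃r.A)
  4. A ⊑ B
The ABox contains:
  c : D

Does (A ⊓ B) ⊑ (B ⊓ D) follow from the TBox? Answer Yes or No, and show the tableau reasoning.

1. (A ⊓ B) ⊑ (B ⊓ D)  ⇔  ((A ⊓ B) ⊓ (¬B ⊔ ¬D)) unsat w.r.t. T
   open: L(x₀) ⊇ {A, B, ¬D}
2. Hence (A ⊓ B) ⊑ (B ⊓ D): not entailed.

No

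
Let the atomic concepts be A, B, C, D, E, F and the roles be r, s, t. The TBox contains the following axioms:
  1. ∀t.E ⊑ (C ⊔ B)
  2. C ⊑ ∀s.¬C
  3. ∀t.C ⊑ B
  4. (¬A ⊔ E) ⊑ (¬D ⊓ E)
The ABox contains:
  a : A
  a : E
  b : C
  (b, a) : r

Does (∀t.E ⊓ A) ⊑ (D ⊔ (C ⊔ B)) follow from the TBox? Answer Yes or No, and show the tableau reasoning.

Yes

1. (∀t.E ⊓ A) ⊑ (D ⊔ (C ⊔ B))  ⇔  ((∀t.E ⊓ A) ⊓ (¬D ⊓ (¬C ⊓ ¬B))) unsat w.r.t. T
   all branches close; clash {B, ¬B} at x₀
2. Hence (∀t.E ⊓ A) ⊑ (D ⊔ (C ⊔ B)): entailed.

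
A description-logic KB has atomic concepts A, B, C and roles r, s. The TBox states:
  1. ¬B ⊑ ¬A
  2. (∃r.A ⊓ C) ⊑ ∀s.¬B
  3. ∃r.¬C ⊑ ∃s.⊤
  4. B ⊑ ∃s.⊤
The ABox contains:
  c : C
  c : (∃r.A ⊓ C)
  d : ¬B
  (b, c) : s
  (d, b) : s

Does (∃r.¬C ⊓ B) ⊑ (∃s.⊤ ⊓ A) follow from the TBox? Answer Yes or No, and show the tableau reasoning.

No

1. (∃r.¬C ⊓ B) ⊑ (∃s.⊤ ⊓ A)  ⇔  ((∃r.¬C ⊓ B) ⊓ (∀s.⊥ ⊔ ¬A)) unsat w.r.t. T
   apply at x₀: ∃r.¬C⊑∃s.⊤; B⊑∃s.⊤
   open: L(x₀) ⊇ {B, ¬A, ∀r.¬A, ∃r.¬C, ∃s.⊤} (+ ∃-successors)
2. Hence (∃r.¬C ⊓ B) ⊑ (∃s.⊤ ⊓ A): not entailed.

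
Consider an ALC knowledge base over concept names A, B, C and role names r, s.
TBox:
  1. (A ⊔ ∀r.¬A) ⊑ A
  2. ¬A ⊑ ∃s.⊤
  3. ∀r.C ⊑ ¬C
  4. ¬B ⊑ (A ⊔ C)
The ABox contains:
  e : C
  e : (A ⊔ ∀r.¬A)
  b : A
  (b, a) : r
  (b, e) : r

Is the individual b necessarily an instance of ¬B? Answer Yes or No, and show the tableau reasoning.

No

1. b : ¬B?  L(b) = {A} ∪ {B}
   open: L(b) ⊇ {A, B, ∃r.¬C} (+ ∃-successors) — b ∉ ¬B possible
2. Hence b : ¬B: not entailed.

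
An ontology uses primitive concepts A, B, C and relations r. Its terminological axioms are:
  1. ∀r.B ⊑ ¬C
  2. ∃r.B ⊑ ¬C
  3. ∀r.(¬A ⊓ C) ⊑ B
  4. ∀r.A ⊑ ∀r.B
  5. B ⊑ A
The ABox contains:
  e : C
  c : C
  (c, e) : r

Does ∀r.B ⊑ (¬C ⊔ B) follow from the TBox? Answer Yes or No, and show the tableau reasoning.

1. ∀r.B ⊑ (¬C ⊔ B)  ⇔  (∀r.B ⊓ (C ⊓ ¬B)) unsat w.r.t. T
   all branches close; clash {C, ¬C} at x₀
2. Hence ∀r.B ⊑ (¬C ⊔ B): entailed.

Yes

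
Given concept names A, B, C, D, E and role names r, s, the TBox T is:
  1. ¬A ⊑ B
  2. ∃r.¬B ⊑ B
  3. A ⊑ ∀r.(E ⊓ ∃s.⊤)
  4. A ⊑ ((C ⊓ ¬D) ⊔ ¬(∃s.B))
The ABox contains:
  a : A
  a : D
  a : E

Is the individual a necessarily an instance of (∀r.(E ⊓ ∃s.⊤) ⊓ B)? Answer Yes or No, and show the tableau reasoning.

1. a : (∀r.(E ⊓ ∃s.⊤) ⊓ B)?  L(a) = {A, D, E} ∪ {(∃r.(¬E ⊔ ∀s.⊥) ⊔ ¬B)}
   apply at a: A⊑∀r.(E ⊓ ∃s.⊤); A⊑((C ⊓ ¬D) ⊔ ¬(∃s.B))
   open: L(a) ⊇ {A, D, E, ¬B, ∀r.(E ⊓ ∃s.⊤), …} — a ∉ (∀r.(E ⊓ ∃s.⊤) ⊓ B) possible
2. Hence a : (∀r.(E ⊓ ∃s.⊤) ⊓ B): not entailed.

No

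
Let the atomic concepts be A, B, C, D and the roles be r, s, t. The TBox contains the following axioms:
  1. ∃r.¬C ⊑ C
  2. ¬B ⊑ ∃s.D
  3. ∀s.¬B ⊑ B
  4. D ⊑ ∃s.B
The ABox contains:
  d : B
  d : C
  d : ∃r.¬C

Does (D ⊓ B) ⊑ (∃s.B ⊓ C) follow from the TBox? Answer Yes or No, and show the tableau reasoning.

1. (D ⊓ B) ⊑ (∃s.B ⊓ C)  ⇔  ((D ⊓ B) ⊓ (∀s.¬B ⊔ ¬C)) unsat w.r.t. T
   apply at x₀: D⊑∃s.B
   open: L(x₀) ⊇ {B, D, ¬C, ∀r.C, ∃s.B} (+ ∃-successors)
2. Hence (D ⊓ B) ⊑ (∃s.B ⊓ C): not entailed.

No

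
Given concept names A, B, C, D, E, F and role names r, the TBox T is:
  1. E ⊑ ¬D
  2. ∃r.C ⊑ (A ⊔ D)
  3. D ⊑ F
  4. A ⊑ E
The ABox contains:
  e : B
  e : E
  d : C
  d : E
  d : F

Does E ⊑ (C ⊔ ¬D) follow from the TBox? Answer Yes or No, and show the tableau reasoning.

1. E ⊑ (C ⊔ ¬D)  ⇔  (E ⊓ (¬C ⊓ D)) unsat w.r.t. T
   all branches close; clash {D, ¬D} at x₀
2. Hence E ⊑ (C ⊔ ¬D): entailed.

Yes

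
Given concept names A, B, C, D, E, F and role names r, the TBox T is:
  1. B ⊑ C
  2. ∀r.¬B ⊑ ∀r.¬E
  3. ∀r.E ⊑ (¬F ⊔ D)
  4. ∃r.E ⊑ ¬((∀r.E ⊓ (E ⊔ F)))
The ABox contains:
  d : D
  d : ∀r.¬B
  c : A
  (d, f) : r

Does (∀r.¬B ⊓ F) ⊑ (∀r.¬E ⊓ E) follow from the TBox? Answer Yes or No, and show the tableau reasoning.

No

1. (∀r.¬B ⊓ F) ⊑ (∀r.¬E ⊓ E)  ⇔  ((∀r.¬B ⊓ F) ⊓ (∃r.E ⊔ ¬E)) unsat w.r.t. T
   apply at x₀: ∀r.¬B⊑∀r.¬E
   open: L(x₀) ⊇ {F, ¬B, ¬E, ∀r.¬B, ∀r.¬E, …} (+ ∃-successors)
2. Hence (∀r.¬B ⊓ F) ⊑ (∀r.¬E ⊓ E): not entailed.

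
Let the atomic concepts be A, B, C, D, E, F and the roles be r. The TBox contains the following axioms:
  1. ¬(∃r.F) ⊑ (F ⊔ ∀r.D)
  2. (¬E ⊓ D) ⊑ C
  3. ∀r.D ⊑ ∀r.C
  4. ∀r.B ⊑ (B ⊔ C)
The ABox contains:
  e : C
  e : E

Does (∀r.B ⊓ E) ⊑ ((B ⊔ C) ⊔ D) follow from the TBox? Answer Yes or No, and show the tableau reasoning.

Yes

1. (∀r.B ⊓ E) ⊑ ((B ⊔ C) ⊔ D)  ⇔  ((∀r.B ⊓ E) ⊓ ((¬B ⊓ ¬C) ⊓ ¬D)) unsat w.r.t. T
   all branches close; clash {C, ¬C} at x₀
2. Hence (∀r.B ⊓ E) ⊑ ((B ⊔ C) ⊔ D): entailed.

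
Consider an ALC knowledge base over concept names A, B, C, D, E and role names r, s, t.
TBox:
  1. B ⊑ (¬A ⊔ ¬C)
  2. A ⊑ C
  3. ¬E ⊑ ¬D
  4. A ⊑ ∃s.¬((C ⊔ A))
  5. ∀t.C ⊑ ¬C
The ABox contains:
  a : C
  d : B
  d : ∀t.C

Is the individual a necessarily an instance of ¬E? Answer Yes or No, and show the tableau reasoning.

1. a : ¬E?  L(a) = {C} ∪ {E}
   open: L(a) ⊇ {C, E, ¬A, ¬B, ∃t.¬C} (+ ∃-successors) — a ∉ ¬E possible
2. Hence a : ¬E: not entailed.

No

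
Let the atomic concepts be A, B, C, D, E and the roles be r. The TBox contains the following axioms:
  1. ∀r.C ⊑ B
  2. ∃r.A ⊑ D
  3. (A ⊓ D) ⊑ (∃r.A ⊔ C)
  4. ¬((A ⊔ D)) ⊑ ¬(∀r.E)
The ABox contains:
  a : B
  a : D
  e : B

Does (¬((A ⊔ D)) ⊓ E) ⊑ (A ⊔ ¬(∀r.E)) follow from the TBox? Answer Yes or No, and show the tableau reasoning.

Yes

1. (¬((A ⊔ D)) ⊓ E) ⊑ (A ⊔ ¬(∀r.E))  ⇔  (((¬A ⊓ ¬D) ⊓ E) ⊓ (¬A ⊓ ∀r.E)) unsat w.r.t. T
   all branches close; clash {D, ¬D} at x₀
2. Hence (¬((A ⊔ D)) ⊓ E) ⊑ (A ⊔ ¬(∀r.E)): entailed.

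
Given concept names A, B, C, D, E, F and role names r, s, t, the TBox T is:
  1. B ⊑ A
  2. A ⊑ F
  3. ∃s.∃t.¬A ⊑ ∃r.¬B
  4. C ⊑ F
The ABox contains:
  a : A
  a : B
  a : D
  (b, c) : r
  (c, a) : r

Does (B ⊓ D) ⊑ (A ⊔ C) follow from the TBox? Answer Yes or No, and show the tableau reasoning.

1. (B ⊓ D) ⊑ (A ⊔ C)  ⇔  ((B ⊓ D) ⊓ (¬A ⊓ ¬C)) unsat w.r.t. T
   all branches close; clash {A, ¬A} at x₀
2. Hence (B ⊓ D) ⊑ (A ⊔ C): entailed.

Yes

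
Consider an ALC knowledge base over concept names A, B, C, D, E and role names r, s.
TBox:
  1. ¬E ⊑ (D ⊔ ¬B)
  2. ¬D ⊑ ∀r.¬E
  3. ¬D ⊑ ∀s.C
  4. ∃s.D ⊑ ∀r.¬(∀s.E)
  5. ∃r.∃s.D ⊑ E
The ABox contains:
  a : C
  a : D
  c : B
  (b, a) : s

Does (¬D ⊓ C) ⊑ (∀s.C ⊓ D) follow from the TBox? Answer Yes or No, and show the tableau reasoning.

No

1. (¬D ⊓ C) ⊑ (∀s.C ⊓ D)  ⇔  ((¬D ⊓ C) ⊓ (∃s.¬C ⊔ ¬D)) unsat w.r.t. T
   apply at x₀: ¬D⊑∀r.¬E; ¬D⊑∀s.C
   open: L(x₀) ⊇ {C, E, ¬D, ∀r.¬E, ∀s.C, …}
2. Hence (¬D ⊓ C) ⊑ (∀s.C ⊓ D): not entailed.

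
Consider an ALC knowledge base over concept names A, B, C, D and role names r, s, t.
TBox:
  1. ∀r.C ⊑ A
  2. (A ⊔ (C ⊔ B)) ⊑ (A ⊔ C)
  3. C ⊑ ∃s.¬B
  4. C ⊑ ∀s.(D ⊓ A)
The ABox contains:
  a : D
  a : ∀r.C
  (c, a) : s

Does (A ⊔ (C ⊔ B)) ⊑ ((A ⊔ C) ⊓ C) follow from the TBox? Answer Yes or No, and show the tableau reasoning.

1. (A ⊔ (C ⊔ B)) ⊑ ((A ⊔ C) ⊓ C)  ⇔  ((A ⊔ (C ⊔ B)) ⊓ ((¬A ⊓ ¬C) ⊔ ¬C)) unsat w.r.t. T
   apply at x₀: (A ⊔ (C ⊔ B))⊑(A ⊔ C)
   open: L(x₀) ⊇ {A, ¬C}
2. Hence (A ⊔ (C ⊔ B)) ⊑ ((A ⊔ C) ⊓ C): not entailed.

No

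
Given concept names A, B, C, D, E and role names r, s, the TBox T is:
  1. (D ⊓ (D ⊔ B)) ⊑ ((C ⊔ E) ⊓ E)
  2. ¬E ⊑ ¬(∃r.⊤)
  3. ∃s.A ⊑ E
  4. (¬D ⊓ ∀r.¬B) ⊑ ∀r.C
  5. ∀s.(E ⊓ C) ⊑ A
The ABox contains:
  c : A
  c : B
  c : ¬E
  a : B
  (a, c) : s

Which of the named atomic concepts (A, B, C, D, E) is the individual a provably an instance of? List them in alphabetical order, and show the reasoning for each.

1. a : A?  L(a) = {B} ∪ {¬A}
   open: L(a) ⊇ {B, D, E, ¬A, ∃s.(¬E ⊔ ¬C)} (+ ∃-successors) — a ∉ A possible
2. a : B?  L(a) = {B} ∪ {¬B}
   clash {B, ¬B} at a — a ∈ B
3. a : C?  L(a) = {B} ∪ {¬C}
   open: L(a) ⊇ {B, D, E, ¬C, ∃s.(¬E ⊔ ¬C)} (+ ∃-successors) — a ∉ C possible
4. a : D?  L(a) = {B} ∪ {¬D}
   open: L(a) ⊇ {B, E, ¬D, ∃r.B, ∃s.(¬E ⊔ ¬C)} (+ ∃-successors) — a ∉ D possible
5. a : E?  L(a) = {B} ∪ {¬E}
   clash {E, ¬E} at a — a ∈ E
6. Entailed for a: {B, E}

{B, E}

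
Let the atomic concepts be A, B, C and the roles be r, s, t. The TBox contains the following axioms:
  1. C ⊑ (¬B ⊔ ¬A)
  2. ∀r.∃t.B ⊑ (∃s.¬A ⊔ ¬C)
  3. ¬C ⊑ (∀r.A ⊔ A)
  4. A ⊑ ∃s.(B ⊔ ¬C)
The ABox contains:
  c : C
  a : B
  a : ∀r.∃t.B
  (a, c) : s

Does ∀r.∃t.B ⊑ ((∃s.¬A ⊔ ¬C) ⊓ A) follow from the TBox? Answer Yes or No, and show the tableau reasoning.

No

1. ∀r.∃t.B ⊑ ((∃s.¬A ⊔ ¬C) ⊓ A)  ⇔  (∀r.∃t.B ⊓ ((∀s.A ⊓ C) ⊔ ¬A)) unsat w.r.t. T
   apply at x₀: ∀r.∃t.B⊑(∃s.¬A ⊔ ¬C)
   open: L(x₀) ⊇ {C, ¬A, ∀r.∃t.B, ∃s.¬A} (+ ∃-successors)
2. Hence ∀r.∃t.B ⊑ ((∃s.¬A ⊔ ¬C) ⊓ A): not entailed.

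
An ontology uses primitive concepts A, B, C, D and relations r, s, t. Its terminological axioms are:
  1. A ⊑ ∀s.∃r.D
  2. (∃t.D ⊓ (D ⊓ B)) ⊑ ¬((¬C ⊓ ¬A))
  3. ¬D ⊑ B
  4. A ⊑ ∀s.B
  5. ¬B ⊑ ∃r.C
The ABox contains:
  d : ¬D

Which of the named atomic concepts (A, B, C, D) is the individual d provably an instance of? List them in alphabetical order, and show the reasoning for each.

1. d : A?  L(d) = {¬D} ∪ {¬A}
   apply at d: ¬D⊑B
   open: L(d) ⊇ {B, ¬A, ¬D, ∀t.¬D} — d ∉ A possible
2. d : B?  L(d) = {¬D} ∪ {¬B}
   clash {B, ¬B} at d — d ∈ B
3. d : C?  L(d) = {¬D} ∪ {¬C}
   apply at d: ¬D⊑B
   open: L(d) ⊇ {B, ¬A, ¬C, ¬D, ∀t.¬D} — d ∉ C possible
4. d : D?  L(d) = {¬D} ∪ {¬D}
   apply at d: ¬D⊑B
   open: L(d) ⊇ {B, ¬A, ¬D, ∀t.¬D} — d ∉ D possible
5. Entailed for d: {B}

{B}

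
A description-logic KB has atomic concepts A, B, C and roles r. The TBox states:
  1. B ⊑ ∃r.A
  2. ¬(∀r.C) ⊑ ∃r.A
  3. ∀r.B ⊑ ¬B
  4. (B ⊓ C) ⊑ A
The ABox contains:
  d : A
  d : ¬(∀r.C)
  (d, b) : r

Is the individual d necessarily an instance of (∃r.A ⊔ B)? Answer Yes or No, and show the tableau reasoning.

Yes

1. d : (∃r.A ⊔ B)?  L(d) = {A, ¬(∀r.C)} ∪ {(∀r.¬A ⊓ ¬B)}
   clash {A, ¬A} at an ∃-successor — d ∈ (∃r.A ⊔ B)
2. Hence d : (∃r.A ⊔ B): entailed.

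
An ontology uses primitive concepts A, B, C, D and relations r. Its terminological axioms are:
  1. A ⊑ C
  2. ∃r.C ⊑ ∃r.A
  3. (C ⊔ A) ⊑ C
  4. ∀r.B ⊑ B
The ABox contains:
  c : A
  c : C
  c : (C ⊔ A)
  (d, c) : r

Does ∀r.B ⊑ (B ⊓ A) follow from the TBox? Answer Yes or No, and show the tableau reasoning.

No

1. ∀r.B ⊑ (B ⊓ A)  ⇔  (∀r.B ⊓ (¬B ⊔ ¬A)) unsat w.r.t. T
   apply at x₀: ∀r.B⊑B
   open: L(x₀) ⊇ {B, ¬A, ¬C, ∀r.B, ∀r.¬C}
2. Hence ∀r.B ⊑ (B ⊓ A): not entailed.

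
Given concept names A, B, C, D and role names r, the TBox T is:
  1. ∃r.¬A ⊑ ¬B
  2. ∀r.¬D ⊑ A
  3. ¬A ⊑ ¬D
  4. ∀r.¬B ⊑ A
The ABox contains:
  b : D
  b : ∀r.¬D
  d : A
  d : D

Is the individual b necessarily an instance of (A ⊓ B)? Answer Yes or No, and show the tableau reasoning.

1. b : (A ⊓ B)?  L(b) = {D, ∀r.¬D} ∪ {(¬A ⊔ ¬B)}
   apply at b: ∀r.¬D⊑A
   open: L(b) ⊇ {A, D, ¬B, ∀r.¬D} — b ∉ (A ⊓ B) possible
2. Hence b : (A ⊓ B): not entailed.

No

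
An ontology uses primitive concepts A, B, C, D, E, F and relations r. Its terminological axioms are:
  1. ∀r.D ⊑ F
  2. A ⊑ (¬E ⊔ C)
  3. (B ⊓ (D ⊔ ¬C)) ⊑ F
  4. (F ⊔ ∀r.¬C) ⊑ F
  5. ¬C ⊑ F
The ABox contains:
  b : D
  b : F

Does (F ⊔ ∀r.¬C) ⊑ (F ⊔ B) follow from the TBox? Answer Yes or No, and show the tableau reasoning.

Yes

1. (F ⊔ ∀r.¬C) ⊑ (F ⊔ B)  ⇔  ((F ⊔ ∀r.¬C) ⊓ (¬F ⊓ ¬B)) unsat w.r.t. T
   all branches close; clash {F, ¬F} at x₀
2. Hence (F ⊔ ∀r.¬C) ⊑ (F ⊔ B): entailed.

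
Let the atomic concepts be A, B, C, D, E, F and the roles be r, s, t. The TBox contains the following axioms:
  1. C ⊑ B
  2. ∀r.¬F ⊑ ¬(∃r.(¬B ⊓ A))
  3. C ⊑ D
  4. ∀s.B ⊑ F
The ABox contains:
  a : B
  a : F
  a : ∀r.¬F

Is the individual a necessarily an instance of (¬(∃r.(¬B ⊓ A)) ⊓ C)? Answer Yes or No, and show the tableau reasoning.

No

1. a : (¬(∃r.(¬B ⊓ A)) ⊓ C)?  L(a) = {B, F, ∀r.¬F} ∪ {(∃r.(¬B ⊓ A) ⊔ ¬C)}
   apply at a: ∀r.¬F⊑¬(∃r.(¬B ⊓ A))
   open: L(a) ⊇ {B, F, ¬C, ∀r.(B ⊔ ¬A), ∀r.¬F} — a ∉ (¬(∃r.(¬B ⊓ A)) ⊓ C) possible
2. Hence a : (¬(∃r.(¬B ⊓ A)) ⊓ C): not entailed.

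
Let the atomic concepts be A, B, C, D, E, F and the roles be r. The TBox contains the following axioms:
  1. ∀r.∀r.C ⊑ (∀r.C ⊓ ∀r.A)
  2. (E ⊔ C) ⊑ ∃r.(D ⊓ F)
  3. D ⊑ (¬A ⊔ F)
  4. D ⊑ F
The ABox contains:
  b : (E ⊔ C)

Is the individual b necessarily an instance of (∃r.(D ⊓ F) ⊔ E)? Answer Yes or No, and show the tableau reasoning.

Yes

1. b : (∃r.(D ⊓ F) ⊔ E)?  L(b) = {(E ⊔ C)} ∪ {(∀r.(¬D ⊔ ¬F) ⊓ ¬E)}
   clash {F, ¬F} at an ∃-successor — b ∈ (∃r.(D ⊓ F) ⊔ E)
2. Hence b : (∃r.(D ⊓ F) ⊔ E): entailed.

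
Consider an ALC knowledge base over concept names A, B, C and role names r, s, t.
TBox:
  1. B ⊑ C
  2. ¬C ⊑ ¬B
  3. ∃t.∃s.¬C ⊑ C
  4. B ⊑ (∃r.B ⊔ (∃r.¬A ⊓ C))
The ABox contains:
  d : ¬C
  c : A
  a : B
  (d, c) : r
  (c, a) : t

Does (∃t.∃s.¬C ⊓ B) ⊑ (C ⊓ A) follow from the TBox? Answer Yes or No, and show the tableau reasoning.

No

1. (∃t.∃s.¬C ⊓ B) ⊑ (C ⊓ A)  ⇔  ((∃t.∃s.¬C ⊓ B) ⊓ (¬C ⊔ ¬A)) unsat w.r.t. T
   apply at x₀: B⊑C; ∃t.∃s.¬C⊑C; B⊑(∃r.B ⊔ (∃r.¬A ⊓ C))
   open: L(x₀) ⊇ {B, C, ¬A, ∃r.B, ∃t.∃s.¬C} (+ ∃-successors)
2. Hence (∃t.∃s.¬C ⊓ B) ⊑ (C ⊓ A): not entailed.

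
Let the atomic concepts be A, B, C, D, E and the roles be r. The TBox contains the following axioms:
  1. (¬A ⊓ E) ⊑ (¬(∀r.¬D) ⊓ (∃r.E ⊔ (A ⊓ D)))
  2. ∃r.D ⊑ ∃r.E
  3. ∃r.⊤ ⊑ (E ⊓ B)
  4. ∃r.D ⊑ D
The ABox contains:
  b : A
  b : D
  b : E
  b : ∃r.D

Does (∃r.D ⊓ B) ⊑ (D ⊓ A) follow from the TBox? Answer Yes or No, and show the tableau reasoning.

No

1. (∃r.D ⊓ B) ⊑ (D ⊓ A)  ⇔  ((∃r.D ⊓ B) ⊓ (¬D ⊔ ¬A)) unsat w.r.t. T
   apply at x₀: ∃r.D⊑∃r.E; ∃r.D⊑D
   open: L(x₀) ⊇ {B, D, E, ¬A, ∃r.D, …} (+ ∃-successors)
2. Hence (∃r.D ⊓ B) ⊑ (D ⊓ A): not entailed.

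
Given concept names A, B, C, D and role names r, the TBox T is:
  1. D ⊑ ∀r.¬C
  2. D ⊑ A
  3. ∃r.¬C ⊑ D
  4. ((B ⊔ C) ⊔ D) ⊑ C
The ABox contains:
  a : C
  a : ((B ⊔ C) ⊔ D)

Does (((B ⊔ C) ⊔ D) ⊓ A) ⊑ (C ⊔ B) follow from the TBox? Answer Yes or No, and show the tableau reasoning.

Yes

1. (((B ⊔ C) ⊔ D) ⊓ A) ⊑ (C ⊔ B)  ⇔  ((((B ⊔ C) ⊔ D) ⊓ A) ⊓ (¬C ⊓ ¬B)) unsat w.r.t. T
   all branches close; clash {C, ¬C} at x₀
2. Hence (((B ⊔ C) ⊔ D) ⊓ A) ⊑ (C ⊔ B): entailed.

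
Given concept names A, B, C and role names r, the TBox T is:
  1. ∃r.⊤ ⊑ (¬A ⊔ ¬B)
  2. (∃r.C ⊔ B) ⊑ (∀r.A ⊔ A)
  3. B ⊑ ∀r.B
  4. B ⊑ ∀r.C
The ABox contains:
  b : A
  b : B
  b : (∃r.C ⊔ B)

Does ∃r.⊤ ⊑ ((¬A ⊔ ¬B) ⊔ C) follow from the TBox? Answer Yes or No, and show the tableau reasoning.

1. ∃r.⊤ ⊑ ((¬A ⊔ ¬B) ⊔ C)  ⇔  (∃r.⊤ ⊓ ((A ⊓ B) ⊓ ¬C)) unsat w.r.t. T
   all branches close; clash {B, ¬B} at x₀
2. Hence ∃r.⊤ ⊑ ((¬A ⊔ ¬B) ⊔ C): entailed.

Yes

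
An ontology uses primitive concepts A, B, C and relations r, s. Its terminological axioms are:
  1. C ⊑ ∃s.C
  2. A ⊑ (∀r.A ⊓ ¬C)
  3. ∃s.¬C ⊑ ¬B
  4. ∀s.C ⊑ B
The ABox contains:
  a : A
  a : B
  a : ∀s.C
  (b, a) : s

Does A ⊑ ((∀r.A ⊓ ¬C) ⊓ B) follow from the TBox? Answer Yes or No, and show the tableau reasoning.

No

1. A ⊑ ((∀r.A ⊓ ¬C) ⊓ B)  ⇔  (A ⊓ ((∃r.¬A ⊔ C) ⊔ ¬B)) unsat w.r.t. T
   apply at x₀: A⊑(∀r.A ⊓ ¬C)
   open: L(x₀) ⊇ {A, ¬B, ¬C, ∀r.A, ∃s.¬C} (+ ∃-successors)
2. Hence A ⊑ ((∀r.A ⊓ ¬C) ⊓ B): not entailed.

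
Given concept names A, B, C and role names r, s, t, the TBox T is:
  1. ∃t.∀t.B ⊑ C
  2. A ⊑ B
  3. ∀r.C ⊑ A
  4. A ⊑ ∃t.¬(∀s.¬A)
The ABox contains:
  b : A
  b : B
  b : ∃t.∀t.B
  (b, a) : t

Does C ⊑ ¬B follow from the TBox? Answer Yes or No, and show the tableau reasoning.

1. C ⊑ ¬B  ⇔  (C ⊓ B) unsat w.r.t. T
   open: L(x₀) ⊇ {B, C, ¬A, ∃r.¬C} (+ ∃-successors)
2. Hence C ⊑ ¬B: not entailed.

No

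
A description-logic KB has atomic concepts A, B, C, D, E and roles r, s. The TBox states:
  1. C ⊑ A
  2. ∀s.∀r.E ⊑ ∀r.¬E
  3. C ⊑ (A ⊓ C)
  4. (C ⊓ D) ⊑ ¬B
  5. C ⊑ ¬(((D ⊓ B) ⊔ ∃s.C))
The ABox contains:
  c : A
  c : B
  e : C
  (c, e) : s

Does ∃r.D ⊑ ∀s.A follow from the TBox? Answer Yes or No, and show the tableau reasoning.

No

1. ∃r.D ⊑ ∀s.A  ⇔  (∃r.D ⊓ ∃s.¬A) unsat w.r.t. T
   open: L(x₀) ⊇ {¬C, ∃r.D, ∃s.¬A, ∃s.∃r.¬E} (+ ∃-successors)
2. Hence ∃r.D ⊑ ∀s.A: not entailed.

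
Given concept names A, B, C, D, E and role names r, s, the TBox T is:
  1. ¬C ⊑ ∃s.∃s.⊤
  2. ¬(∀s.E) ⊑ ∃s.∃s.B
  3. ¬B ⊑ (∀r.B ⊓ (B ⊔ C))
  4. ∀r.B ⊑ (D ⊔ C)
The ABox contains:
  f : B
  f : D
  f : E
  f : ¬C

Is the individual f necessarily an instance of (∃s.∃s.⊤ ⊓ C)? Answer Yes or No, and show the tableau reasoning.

1. f : (∃s.∃s.⊤ ⊓ C)?  L(f) = {B, D, E, ¬C} ∪ {(∀s.∀s.⊥ ⊔ ¬C)}
   apply at f: ¬C⊑∃s.∃s.⊤
   open: L(f) ⊇ {B, D, E, ¬C, ∀s.E, …} (+ ∃-successors) — f ∉ (∃s.∃s.⊤ ⊓ C) possible
2. Hence f : (∃s.∃s.⊤ ⊓ C): not entailed.

No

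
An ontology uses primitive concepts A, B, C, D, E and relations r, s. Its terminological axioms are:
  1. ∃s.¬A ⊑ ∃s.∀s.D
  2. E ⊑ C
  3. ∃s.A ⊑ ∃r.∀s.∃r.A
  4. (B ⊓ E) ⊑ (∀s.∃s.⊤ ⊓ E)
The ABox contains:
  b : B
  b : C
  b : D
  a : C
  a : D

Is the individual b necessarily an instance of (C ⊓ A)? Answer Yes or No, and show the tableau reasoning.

No

1. b : (C ⊓ A)?  L(b) = {B, C, D} ∪ {(¬C ⊔ ¬A)}
   open: L(b) ⊇ {B, C, D, ¬A, ¬E, …} — b ∉ (C ⊓ A) possible
2. Hence b : (C ⊓ A): not entailed.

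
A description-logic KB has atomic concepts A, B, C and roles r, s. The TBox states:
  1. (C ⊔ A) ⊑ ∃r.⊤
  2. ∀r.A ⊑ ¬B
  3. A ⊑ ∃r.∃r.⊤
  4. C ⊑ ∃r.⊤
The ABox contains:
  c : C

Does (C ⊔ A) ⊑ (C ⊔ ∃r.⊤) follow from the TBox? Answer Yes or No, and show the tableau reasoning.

1. (C ⊔ A) ⊑ (C ⊔ ∃r.⊤)  ⇔  ((C ⊔ A) ⊓ (¬C ⊓ ∀r.⊥)) unsat w.r.t. T
   all branches close; clash ⊥ at an ∃-successor
2. Hence (C ⊔ A) ⊑ (C ⊔ ∃r.⊤): entailed.

Yes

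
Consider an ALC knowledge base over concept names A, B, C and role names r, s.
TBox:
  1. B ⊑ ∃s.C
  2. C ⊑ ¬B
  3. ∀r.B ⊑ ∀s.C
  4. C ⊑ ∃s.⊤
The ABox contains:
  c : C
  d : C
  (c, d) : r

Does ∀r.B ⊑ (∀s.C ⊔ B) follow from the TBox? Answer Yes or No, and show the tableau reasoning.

Yes

1. ∀r.B ⊑ (∀s.C ⊔ B)  ⇔  (∀r.B ⊓ (∃s.¬C ⊓ ¬B)) unsat w.r.t. T
   all branches close; clash {C, ¬C} at an ∃-successor
2. Hence ∀r.B ⊑ (∀s.C ⊔ B): entailed.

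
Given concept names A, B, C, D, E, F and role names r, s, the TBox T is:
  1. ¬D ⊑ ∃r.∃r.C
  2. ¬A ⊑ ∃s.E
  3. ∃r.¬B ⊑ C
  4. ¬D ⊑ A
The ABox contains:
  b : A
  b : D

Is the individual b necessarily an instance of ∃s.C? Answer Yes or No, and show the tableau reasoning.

1. b : ∃s.C?  L(b) = {A, D} ∪ {∀s.¬C}
   open: L(b) ⊇ {A, D, ∀r.B, ∀s.¬C} — b ∉ ∃s.C possible
2. Hence b : ∃s.C: not entailed.

No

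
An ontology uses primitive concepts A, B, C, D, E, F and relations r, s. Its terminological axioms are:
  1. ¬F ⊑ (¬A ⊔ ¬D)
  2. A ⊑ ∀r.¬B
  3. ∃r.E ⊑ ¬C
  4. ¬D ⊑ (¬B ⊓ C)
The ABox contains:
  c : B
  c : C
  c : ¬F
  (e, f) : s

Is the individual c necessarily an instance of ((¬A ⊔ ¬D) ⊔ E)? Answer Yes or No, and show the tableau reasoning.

Yes

1. c : ((¬A ⊔ ¬D) ⊔ E)?  L(c) = {B, C, ¬F} ∪ {((A ⊓ D) ⊓ ¬E)}
   clash {D, ¬D} at c — c ∈ ((¬A ⊔ ¬D) ⊔ E)
2. Hence c : ((¬A ⊔ ¬D) ⊔ E): entailed.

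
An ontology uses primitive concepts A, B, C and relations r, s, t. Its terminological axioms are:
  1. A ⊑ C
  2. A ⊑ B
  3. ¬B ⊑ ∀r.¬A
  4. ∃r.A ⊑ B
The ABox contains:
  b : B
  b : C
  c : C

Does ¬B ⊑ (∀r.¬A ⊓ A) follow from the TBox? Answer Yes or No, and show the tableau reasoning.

No

1. ¬B ⊑ (∀r.¬A ⊓ A)  ⇔  (¬B ⊓ (∃r.A ⊔ ¬A)) unsat w.r.t. T
   apply at x₀: ¬B⊑∀r.¬A
   open: L(x₀) ⊇ {¬A, ¬B, ∀r.¬A}
2. Hence ¬B ⊑ (∀r.¬A ⊓ A): not entailed.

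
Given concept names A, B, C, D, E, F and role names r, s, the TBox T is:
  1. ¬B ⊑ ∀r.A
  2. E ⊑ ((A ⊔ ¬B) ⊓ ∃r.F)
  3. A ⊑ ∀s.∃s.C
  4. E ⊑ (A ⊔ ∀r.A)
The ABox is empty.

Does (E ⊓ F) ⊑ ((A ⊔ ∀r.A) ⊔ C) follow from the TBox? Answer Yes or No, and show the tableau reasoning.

Yes

1. (E ⊓ F) ⊑ ((A ⊔ ∀r.A) ⊔ C)  ⇔  ((E ⊓ F) ⊓ ((¬A ⊓ ∃r.¬A) ⊓ ¬C)) unsat w.r.t. T
   all branches close; clash {A, ¬A} at an ∃-successor
2. Hence (E ⊓ F) ⊑ ((A ⊔ ∀r.A) ⊔ C): entailed.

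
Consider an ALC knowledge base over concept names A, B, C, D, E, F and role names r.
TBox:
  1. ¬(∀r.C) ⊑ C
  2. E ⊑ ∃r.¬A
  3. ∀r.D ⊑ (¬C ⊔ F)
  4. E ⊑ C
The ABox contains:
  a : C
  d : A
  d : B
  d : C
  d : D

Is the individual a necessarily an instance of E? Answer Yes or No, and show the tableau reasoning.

1. a : E?  L(a) = {C} ∪ {¬E}
   open: L(a) ⊇ {C, ¬E, ∃r.¬D} (+ ∃-successors) — a ∉ E possible
2. Hence a : E: not entailed.

No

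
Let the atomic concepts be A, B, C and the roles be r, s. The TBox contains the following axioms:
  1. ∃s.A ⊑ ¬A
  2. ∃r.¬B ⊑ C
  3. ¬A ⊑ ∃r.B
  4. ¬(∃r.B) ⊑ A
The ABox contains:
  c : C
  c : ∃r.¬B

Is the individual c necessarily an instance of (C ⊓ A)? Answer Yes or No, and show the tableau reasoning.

No

1. c : (C ⊓ A)?  L(c) = {C, ∃r.¬B} ∪ {(¬C ⊔ ¬A)}
   open: L(c) ⊇ {C, ¬A, ∃r.B, ∃r.¬B} (+ ∃-successors) — c ∉ (C ⊓ A) possible
2. Hence c : (C ⊓ A): not entailed.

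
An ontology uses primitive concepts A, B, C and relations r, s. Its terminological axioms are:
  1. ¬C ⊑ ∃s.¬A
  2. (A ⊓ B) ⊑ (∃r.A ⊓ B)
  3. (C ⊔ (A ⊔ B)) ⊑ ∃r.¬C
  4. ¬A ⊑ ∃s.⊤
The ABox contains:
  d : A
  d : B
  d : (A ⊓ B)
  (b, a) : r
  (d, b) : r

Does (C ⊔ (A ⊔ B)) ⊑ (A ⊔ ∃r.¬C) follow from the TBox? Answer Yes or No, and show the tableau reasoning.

1. (C ⊔ (A ⊔ B)) ⊑ (A ⊔ ∃r.¬C)  ⇔  ((C ⊔ (A ⊔ B)) ⊓ (¬A ⊓ ∀r.C)) unsat w.r.t. T
   all branches close; clash {C, ¬C} at an ∃-successor
2. Hence (C ⊔ (A ⊔ B)) ⊑ (A ⊔ ∃r.¬C): entailed.

Yes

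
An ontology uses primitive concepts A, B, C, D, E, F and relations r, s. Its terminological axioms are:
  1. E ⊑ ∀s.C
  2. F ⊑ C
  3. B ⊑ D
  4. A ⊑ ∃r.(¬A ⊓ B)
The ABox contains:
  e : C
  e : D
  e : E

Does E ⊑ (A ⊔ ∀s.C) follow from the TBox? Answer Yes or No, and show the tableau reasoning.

Yes

1. E ⊑ (A ⊔ ∀s.C)  ⇔  (E ⊓ (¬A ⊓ ∃s.¬C)) unsat w.r.t. T
   all branches close; clash {C, ¬C} at an ∃-successor
2. Hence E ⊑ (A ⊔ ∀s.C): entailed.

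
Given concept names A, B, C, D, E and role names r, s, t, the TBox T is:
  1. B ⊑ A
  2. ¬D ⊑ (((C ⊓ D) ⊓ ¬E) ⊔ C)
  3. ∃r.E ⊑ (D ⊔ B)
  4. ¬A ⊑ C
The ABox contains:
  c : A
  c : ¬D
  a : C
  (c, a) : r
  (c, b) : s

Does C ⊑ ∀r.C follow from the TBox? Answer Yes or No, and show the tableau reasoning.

No

1. C ⊑ ∀r.C  ⇔  (C ⊓ ∃r.¬C) unsat w.r.t. T
   open: L(x₀) ⊇ {C, D, ¬B, ∀r.¬E, ∃r.¬C} (+ ∃-successors)
2. Hence C ⊑ ∀r.C: not entailed.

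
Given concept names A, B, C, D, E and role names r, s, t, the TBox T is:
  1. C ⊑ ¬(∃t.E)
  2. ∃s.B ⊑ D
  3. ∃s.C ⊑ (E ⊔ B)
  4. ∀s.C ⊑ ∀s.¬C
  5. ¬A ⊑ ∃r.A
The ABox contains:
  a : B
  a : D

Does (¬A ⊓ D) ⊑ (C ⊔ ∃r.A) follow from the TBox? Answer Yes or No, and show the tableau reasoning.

Yes

1. (¬A ⊓ D) ⊑ (C ⊔ ∃r.A)  ⇔  ((¬A ⊓ D) ⊓ (¬C ⊓ ∀r.¬A)) unsat w.r.t. T
   all branches close; clash {A, ¬A} at an ∃-successor
2. Hence (¬A ⊓ D) ⊑ (C ⊔ ∃r.A): entailed.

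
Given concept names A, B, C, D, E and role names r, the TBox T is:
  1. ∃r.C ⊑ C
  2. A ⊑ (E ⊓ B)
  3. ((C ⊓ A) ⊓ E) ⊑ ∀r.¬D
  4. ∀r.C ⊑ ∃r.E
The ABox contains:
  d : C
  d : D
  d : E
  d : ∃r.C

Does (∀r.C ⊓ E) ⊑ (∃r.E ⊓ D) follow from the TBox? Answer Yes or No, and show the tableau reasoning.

1. (∀r.C ⊓ E) ⊑ (∃r.E ⊓ D)  ⇔  ((∀r.C ⊓ E) ⊓ (∀r.¬E ⊔ ¬D)) unsat w.r.t. T
   apply at x₀: ∀r.C⊑∃r.E
   open: L(x₀) ⊇ {C, E, ¬A, ¬D, ∀r.C, …} (+ ∃-successors)
2. Hence (∀r.C ⊓ E) ⊑ (∃r.E ⊓ D): not entailed.

No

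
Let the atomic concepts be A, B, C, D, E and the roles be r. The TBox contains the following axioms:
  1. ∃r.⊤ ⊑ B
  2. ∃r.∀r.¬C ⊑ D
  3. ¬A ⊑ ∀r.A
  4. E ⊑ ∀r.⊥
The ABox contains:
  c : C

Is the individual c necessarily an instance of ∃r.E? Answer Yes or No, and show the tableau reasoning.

1. c : ∃r.E?  L(c) = {C} ∪ {∀r.¬E}
   open: L(c) ⊇ {A, C, ¬E, ∀r.¬E, ∀r.∃r.C, …} — c ∉ ∃r.E possible
2. Hence c : ∃r.E: not entailed.

No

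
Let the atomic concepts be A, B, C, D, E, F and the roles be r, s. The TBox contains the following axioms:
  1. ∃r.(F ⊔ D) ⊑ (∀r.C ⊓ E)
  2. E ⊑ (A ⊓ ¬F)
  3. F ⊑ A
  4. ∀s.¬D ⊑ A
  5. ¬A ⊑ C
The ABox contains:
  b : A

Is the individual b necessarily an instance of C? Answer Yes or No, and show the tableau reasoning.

No

1. b : C?  L(b) = {A} ∪ {¬C}
   open: L(b) ⊇ {A, ¬C, ¬E, ∀r.(¬F ⊓ ¬D)} — b ∉ C possible
2. Hence b : C: not entailed.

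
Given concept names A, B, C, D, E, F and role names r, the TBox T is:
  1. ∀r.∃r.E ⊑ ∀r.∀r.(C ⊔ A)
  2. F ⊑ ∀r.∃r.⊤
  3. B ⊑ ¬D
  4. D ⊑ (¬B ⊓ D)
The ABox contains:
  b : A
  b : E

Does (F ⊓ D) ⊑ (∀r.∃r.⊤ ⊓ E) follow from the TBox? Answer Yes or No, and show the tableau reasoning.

1. (F ⊓ D) ⊑ (∀r.∃r.⊤ ⊓ E)  ⇔  ((F ⊓ D) ⊓ (∃r.∀r.⊥ ⊔ ¬E)) unsat w.r.t. T
   apply at x₀: F⊑∀r.∃r.⊤; D⊑(¬B ⊓ D)
   open: L(x₀) ⊇ {D, F, ¬B, ¬E, ∀r.∃r.⊤, …} (+ ∃-successors)
2. Hence (F ⊓ D) ⊑ (∀r.∃r.⊤ ⊓ E): not entailed.

No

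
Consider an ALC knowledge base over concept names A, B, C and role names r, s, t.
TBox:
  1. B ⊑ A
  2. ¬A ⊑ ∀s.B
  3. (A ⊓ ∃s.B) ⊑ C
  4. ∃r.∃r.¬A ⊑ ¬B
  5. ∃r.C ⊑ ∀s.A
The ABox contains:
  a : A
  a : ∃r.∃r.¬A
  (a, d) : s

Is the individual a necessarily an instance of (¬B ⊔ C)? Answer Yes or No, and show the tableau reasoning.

1. a : (¬B ⊔ C)?  L(a) = {A, ∃r.∃r.¬A} ∪ {(B ⊓ ¬C)}
   clash {B, ¬B} at a — a ∈ (¬B ⊔ C)
2. Hence a : (¬B ⊔ C): entailed.

Yes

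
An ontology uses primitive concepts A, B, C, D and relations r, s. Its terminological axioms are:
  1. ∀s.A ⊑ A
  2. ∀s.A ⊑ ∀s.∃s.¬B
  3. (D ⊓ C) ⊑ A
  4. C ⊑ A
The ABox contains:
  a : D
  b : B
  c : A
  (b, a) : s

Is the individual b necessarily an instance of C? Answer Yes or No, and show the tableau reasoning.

1. b : C?  L(b) = {B} ∪ {¬C}
   open: L(b) ⊇ {B, ¬C, ∃s.¬A} (+ ∃-successors) — b ∉ C possible
2. Hence b : C: not entailed.

No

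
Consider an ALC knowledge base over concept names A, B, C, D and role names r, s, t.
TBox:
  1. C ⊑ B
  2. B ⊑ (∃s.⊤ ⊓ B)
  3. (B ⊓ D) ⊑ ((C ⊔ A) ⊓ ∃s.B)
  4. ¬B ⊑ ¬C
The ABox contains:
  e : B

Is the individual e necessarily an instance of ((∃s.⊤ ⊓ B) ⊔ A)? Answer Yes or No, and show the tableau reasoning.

1. e : ((∃s.⊤ ⊓ B) ⊔ A)?  L(e) = {B} ∪ {((∀s.⊥ ⊔ ¬B) ⊓ ¬A)}
   clash {B, ¬B} at e — e ∈ ((∃s.⊤ ⊓ B) ⊔ A)
2. Hence e : ((∃s.⊤ ⊓ B) ⊔ A): entailed.

Yes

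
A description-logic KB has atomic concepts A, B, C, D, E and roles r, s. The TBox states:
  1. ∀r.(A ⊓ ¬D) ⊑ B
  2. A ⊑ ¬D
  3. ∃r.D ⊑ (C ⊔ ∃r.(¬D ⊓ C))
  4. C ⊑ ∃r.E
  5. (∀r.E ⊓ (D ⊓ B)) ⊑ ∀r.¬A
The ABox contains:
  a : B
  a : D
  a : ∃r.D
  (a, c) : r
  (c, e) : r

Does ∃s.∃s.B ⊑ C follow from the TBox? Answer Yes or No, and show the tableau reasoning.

1. ∃s.∃s.B ⊑ C  ⇔  (∃s.∃s.B ⊓ ¬C) unsat w.r.t. T
   open: L(x₀) ⊇ {¬A, ¬C, ∀r.¬D, ∃r.(¬A ⊔ D), ∃r.¬E, …} (+ ∃-successors)
2. Hence ∃s.∃s.B ⊑ C: not entailed.

No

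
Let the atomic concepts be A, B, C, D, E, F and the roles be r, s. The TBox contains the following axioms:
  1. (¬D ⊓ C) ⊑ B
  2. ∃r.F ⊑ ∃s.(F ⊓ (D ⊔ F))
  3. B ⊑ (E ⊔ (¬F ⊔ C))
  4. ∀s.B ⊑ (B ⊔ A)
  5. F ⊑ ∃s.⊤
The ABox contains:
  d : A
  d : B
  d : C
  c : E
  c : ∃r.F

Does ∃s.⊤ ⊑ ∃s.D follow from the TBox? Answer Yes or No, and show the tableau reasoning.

No

1. ∃s.⊤ ⊑ ∃s.D  ⇔  (∃s.⊤ ⊓ ∀s.¬D) unsat w.r.t. T
   open: L(x₀) ⊇ {D, ¬B, ∀r.¬F, ∀s.¬D, ∃s.¬B, …} (+ ∃-successors)
2. Hence ∃s.⊤ ⊑ ∃s.D: not entailed.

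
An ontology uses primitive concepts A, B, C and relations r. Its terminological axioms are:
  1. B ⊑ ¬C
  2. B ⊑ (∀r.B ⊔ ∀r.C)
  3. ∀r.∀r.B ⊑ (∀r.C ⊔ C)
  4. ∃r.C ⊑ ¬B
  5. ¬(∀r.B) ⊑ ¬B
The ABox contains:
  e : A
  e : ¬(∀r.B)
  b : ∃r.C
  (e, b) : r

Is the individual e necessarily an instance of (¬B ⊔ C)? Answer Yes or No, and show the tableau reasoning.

Yes

1. e : (¬B ⊔ C)?  L(e) = {A, ¬(∀r.B)} ∪ {(B ⊓ ¬C)}
   clash {B, ¬B} at e — e ∈ (¬B ⊔ C)
2. Hence e : (¬B ⊔ C): entailed.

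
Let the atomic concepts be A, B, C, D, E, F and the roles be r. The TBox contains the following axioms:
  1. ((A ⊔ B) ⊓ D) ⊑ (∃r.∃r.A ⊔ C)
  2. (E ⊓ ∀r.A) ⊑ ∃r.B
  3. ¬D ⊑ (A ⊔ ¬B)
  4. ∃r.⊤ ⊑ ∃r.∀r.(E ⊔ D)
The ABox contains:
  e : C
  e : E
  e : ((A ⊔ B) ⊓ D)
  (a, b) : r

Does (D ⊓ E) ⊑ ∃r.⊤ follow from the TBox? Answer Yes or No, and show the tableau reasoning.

1. (D ⊓ E) ⊑ ∃r.⊤  ⇔  ((D ⊓ E) ⊓ ∀r.⊥) unsat w.r.t. T
   all branches close; clash ⊥ at an ∃-successor
2. Hence (D ⊓ E) ⊑ ∃r.⊤: entailed.

Yes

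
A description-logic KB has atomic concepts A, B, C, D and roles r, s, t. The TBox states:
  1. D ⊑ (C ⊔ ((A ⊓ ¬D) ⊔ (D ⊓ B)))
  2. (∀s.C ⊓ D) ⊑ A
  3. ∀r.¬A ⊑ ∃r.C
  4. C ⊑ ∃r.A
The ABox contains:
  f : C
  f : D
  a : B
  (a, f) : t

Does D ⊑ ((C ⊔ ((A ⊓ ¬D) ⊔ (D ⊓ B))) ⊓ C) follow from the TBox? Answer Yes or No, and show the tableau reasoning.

1. D ⊑ ((C ⊔ ((A ⊓ ¬D) ⊔ (D ⊓ B))) ⊓ C)  ⇔  (D ⊓ ((¬C ⊓ ((¬A ⊔ D) ⊓ (¬D ⊔ ¬B))) ⊔ ¬C)) unsat w.r.t. T
   apply at x₀: D⊑(C ⊔ ((A ⊓ ¬D) ⊔ (D ⊓ B)))
   open: L(x₀) ⊇ {B, D, ¬C, ∃r.A, ∃s.¬C} (+ ∃-successors)
2. Hence D ⊑ ((C ⊔ ((A ⊓ ¬D) ⊔ (D ⊓ B))) ⊓ C): not entailed.

No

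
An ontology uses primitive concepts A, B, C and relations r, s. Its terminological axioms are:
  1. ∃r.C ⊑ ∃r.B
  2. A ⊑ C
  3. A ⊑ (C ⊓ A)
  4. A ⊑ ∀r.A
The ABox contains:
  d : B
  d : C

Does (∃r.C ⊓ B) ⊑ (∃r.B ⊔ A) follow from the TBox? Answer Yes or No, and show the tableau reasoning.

1. (∃r.C ⊓ B) ⊑ (∃r.B ⊔ A)  ⇔  ((∃r.C ⊓ B) ⊓ (∀r.¬B ⊓ ¬A)) unsat w.r.t. T
   all branches close; clash {B, ¬B} at an ∃-successor
2. Hence (∃r.C ⊓ B) ⊑ (∃r.B ⊔ A): entailed.

Yes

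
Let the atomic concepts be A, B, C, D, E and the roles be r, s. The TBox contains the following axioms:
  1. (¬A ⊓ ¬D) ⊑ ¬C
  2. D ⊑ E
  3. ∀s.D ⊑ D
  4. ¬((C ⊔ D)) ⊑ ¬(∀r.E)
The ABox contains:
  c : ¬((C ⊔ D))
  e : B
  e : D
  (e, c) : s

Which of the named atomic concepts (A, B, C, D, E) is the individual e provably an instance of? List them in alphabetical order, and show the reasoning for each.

{B, D, E}

1. e : A?  L(e) = {B, D} ∪ {¬A}
   apply at e: D⊑E
   open: L(e) ⊇ {B, D, E, ¬A} — e ∉ A possible
2. e : B?  L(e) = {B, D} ∪ {¬B}
   clash {B, ¬B} at e — e ∈ B
3. e : C?  L(e) = {B, D} ∪ {¬C}
   apply at e: D⊑E
   open: L(e) ⊇ {B, D, E, ¬C} — e ∉ C possible
4. e : D?  L(e) = {B, D} ∪ {¬D}
   clash {D, ¬D} at e — e ∈ D
5. e : E?  L(e) = {B, D} ∪ {¬E}
   clash {E, ¬E} at e — e ∈ E
6. Entailed for e: {B, D, E}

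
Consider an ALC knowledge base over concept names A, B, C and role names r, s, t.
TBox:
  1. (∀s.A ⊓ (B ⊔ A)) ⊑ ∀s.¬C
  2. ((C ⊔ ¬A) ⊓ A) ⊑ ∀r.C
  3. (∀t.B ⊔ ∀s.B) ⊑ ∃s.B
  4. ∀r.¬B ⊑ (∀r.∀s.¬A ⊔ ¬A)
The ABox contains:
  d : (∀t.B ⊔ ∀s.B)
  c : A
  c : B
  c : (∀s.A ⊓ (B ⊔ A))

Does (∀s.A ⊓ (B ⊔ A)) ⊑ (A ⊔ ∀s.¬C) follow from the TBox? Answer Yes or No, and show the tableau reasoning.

Yes

1. (∀s.A ⊓ (B ⊔ A)) ⊑ (A ⊔ ∀s.¬C)  ⇔  ((∀s.A ⊓ (B ⊔ A)) ⊓ (¬A ⊓ ∃s.C)) unsat w.r.t. T
   all branches close; clash {A, ¬A} at x₀
2. Hence (∀s.A ⊓ (B ⊔ A)) ⊑ (A ⊔ ∀s.¬C): entailed.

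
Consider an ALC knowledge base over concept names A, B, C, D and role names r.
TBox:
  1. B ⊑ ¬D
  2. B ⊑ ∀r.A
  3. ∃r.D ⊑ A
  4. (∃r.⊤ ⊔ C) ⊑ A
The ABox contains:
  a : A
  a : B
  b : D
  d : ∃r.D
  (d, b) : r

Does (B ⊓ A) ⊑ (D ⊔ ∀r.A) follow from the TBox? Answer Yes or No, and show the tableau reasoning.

Yes

1. (B ⊓ A) ⊑ (D ⊔ ∀r.A)  ⇔  ((B ⊓ A) ⊓ (¬D ⊓ ∃r.¬A)) unsat w.r.t. T
   all branches close; clash {A, ¬A} at an ∃-successor
2. Hence (B ⊓ A) ⊑ (D ⊔ ∀r.A): entailed.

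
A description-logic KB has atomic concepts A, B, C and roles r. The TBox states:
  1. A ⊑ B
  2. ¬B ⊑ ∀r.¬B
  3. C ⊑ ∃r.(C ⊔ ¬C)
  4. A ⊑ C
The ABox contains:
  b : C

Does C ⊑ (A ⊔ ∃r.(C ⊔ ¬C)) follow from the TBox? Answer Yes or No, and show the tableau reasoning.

Yes

1. C ⊑ (A ⊔ ∃r.(C ⊔ ¬C))  ⇔  (C ⊓ (¬A ⊓ ∀r.(¬C ⊓ C))) unsat w.r.t. T
   all branches close; clash {C, ¬C} at an ∃-successor
2. Hence C ⊑ (A ⊔ ∃r.(C ⊔ ¬C)): entailed.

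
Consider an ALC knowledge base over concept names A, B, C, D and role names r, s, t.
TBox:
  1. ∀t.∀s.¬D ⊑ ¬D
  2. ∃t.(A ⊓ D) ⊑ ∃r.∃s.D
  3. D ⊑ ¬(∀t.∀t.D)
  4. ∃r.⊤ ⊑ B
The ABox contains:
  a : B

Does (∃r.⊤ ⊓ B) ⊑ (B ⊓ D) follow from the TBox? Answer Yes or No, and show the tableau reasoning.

1. (∃r.⊤ ⊓ B) ⊑ (B ⊓ D)  ⇔  ((∃r.⊤ ⊓ B) ⊓ (¬B ⊔ ¬D)) unsat w.r.t. T
   open: L(x₀) ⊇ {B, ¬D, ∀t.(¬A ⊔ ¬D), ∃r.⊤} (+ ∃-successors)
2. Hence (∃r.⊤ ⊓ B) ⊑ (B ⊓ D): not entailed.

No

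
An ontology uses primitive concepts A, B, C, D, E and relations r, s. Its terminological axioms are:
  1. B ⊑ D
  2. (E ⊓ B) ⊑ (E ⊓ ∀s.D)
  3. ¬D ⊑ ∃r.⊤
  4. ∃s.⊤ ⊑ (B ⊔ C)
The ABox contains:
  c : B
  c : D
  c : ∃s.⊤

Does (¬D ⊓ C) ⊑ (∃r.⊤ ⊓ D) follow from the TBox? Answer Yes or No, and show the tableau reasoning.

No

1. (¬D ⊓ C) ⊑ (∃r.⊤ ⊓ D)  ⇔  ((¬D ⊓ C) ⊓ (∀r.⊥ ⊔ ¬D)) unsat w.r.t. T
   apply at x₀: ¬D⊑∃r.⊤
   open: L(x₀) ⊇ {C, ¬B, ¬D, ∀s.⊥, ∃r.⊤} (+ ∃-successors)
2. Hence (¬D ⊓ C) ⊑ (∃r.⊤ ⊓ D): not entailed.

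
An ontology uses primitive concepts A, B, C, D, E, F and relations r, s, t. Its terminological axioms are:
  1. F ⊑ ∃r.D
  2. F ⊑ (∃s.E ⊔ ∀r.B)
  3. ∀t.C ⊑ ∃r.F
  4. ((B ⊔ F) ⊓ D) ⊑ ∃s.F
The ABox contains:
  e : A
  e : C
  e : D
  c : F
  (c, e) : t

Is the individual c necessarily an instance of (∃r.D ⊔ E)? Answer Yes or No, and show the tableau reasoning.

1. c : (∃r.D ⊔ E)?  L(c) = {F} ∪ {(∀r.¬D ⊓ ¬E)}
   clash {D, ¬D} at an ∃-successor — c ∈ (∃r.D ⊔ E)
2. Hence c : (∃r.D ⊔ E): entailed.

Yes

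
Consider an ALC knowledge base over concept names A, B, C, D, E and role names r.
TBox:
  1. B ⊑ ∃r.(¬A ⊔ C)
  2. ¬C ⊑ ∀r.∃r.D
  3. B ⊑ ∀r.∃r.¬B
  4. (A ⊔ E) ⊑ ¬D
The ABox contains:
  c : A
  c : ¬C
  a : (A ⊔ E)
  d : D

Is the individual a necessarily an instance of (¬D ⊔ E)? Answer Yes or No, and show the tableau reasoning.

1. a : (¬D ⊔ E)?  L(a) = {(A ⊔ E)} ∪ {(D ⊓ ¬E)}
   clash {E, ¬E} at a — a ∈ (¬D ⊔ E)
2. Hence a : (¬D ⊔ E): entailed.

Yes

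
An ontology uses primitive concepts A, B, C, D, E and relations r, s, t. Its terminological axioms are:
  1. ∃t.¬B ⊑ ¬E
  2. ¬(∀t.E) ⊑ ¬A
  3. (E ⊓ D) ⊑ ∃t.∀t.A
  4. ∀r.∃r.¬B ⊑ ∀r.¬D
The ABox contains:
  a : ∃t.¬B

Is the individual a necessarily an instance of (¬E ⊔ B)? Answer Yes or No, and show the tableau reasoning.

1. a : (¬E ⊔ B)?  L(a) = {∃t.¬B} ∪ {(E ⊓ ¬B)}
   clash {E, ¬E} at a — a ∈ (¬E ⊔ B)
2. Hence a : (¬E ⊔ B): entailed.

Yes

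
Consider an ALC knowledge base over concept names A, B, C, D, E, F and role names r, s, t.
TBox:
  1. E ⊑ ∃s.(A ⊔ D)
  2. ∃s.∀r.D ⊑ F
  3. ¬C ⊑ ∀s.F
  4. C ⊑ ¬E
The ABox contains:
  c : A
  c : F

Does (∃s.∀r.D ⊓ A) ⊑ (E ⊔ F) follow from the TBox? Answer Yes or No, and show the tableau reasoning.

1. (∃s.∀r.D ⊓ A) ⊑ (E ⊔ F)  ⇔  ((∃s.∀r.D ⊓ A) ⊓ (¬E ⊓ ¬F)) unsat w.r.t. T
   all branches close; clash {F, ¬F} at x₀
2. Hence (∃s.∀r.D ⊓ A) ⊑ (E ⊔ F): entailed.

Yes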